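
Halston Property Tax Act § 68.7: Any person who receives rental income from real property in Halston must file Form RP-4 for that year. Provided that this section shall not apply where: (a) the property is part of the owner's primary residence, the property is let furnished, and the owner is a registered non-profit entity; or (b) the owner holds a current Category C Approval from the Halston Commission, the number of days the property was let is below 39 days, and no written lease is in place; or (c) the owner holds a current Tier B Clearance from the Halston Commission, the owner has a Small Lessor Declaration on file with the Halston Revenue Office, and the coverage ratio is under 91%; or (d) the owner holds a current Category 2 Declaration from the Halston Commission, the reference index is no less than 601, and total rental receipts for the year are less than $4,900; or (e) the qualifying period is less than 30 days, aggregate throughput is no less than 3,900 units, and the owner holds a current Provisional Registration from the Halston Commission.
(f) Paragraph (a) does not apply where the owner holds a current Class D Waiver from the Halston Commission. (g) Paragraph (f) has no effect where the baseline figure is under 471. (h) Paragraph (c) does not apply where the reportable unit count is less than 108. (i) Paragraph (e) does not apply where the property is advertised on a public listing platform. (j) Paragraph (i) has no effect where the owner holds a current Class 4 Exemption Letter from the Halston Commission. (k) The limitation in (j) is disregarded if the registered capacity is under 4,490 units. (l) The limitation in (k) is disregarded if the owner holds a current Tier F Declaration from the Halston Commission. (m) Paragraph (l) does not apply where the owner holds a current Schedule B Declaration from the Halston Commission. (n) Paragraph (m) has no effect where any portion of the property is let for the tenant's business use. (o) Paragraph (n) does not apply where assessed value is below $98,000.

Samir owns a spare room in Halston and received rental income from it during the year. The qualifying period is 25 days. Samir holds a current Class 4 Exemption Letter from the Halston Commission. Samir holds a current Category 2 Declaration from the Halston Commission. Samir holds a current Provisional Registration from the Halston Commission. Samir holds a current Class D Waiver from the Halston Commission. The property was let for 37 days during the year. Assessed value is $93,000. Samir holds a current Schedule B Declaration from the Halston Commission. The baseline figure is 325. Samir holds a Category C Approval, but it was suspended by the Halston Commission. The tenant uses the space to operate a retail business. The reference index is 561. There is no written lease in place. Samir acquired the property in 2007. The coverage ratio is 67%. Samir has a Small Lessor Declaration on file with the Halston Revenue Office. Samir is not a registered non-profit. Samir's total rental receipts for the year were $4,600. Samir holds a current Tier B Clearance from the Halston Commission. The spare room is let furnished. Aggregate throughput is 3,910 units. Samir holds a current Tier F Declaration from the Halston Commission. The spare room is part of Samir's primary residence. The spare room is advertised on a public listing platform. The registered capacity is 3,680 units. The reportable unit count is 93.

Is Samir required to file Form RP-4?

Exception (a) fails — Samir is not a registered non-profit.
Exception (b) requires that the owner holds a current Category C Approval from the Halston Commission; but the Category C Approval is not current, so (b) is unavailable.
Exception (c): a current Tier B Clearance is held; a Small Lessor Declaration is on file; the coverage ratio is 67%, under the 91% limit — every condition holds. Turning to paragraph (h): (h) operates against (c): the reportable unit count is 93, less than the 108 limit. (c) is therefore removed.
Exception (d) fails — the reference index is 561, short of 601.
All of (e)'s requirements are met (the qualifying period is 25 days, less than the 30 days limit; aggregate throughput is 3,910 units, meeting the 3,900 units threshold; a current Provisional Registration is held). But applying paragraphs (i)–(o): (i) operates against (e): the property is publicly advertised. (j) would limit (i) — a current Class 4 Exemption Letter is held — but (k) sets (j) aside: (k) operates against (j): the registered capacity is 3,680 units, under the 4,490 units limit. (l) would limit (k) — a current Tier F Declaration is held — but (m) sets (l) aside: (m) operates against (l): a current Schedule B Declaration is held. (n) would limit (m) — the space is let for business use — but (o) sets (n) aside: (o) operates against (n): assessed value is $93,000, below the $98,000 limit. Exception (e) does not apply.
No exception is made out. Samir falls within the general rule.

Yes — Samir must file Form RP-4.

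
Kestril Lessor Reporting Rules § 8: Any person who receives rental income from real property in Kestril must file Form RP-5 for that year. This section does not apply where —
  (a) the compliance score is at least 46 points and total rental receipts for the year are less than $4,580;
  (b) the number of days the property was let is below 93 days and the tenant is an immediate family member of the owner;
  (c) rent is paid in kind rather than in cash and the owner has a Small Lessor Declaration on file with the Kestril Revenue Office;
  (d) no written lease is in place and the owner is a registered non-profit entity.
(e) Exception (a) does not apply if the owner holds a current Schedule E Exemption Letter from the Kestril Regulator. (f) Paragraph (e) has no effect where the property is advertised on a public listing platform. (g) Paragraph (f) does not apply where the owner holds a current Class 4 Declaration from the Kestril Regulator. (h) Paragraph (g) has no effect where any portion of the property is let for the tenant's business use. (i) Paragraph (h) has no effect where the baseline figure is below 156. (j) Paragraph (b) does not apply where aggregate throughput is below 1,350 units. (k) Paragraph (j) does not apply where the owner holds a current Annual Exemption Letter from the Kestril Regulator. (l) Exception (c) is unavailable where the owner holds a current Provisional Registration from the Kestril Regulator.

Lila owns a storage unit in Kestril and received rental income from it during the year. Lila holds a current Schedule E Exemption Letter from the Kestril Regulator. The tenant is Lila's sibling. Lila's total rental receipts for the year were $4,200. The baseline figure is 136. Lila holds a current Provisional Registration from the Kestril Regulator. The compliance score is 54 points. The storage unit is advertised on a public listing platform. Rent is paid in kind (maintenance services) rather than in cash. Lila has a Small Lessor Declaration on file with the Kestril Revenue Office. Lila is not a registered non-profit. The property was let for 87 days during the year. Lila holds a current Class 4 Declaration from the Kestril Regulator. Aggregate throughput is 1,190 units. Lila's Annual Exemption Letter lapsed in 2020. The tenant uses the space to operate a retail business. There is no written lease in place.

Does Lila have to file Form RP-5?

Exception (a): the compliance score is 54 points, meeting the 46 points threshold; total rental receipts for the year are $4,200, less than the $4,580 limit — every condition holds. However, paragraphs (e)–(i) must be considered: (e) is engaged — a current Schedule E Exemption Letter is held. (f) would limit (e) — the property is publicly advertised — but (g) sets (f) aside: (g) operates against (f): a current Class 4 Declaration is held. (h) is triggered (the space is let for business use), but is displaced by (i): (i) operates — the baseline figure is 136, below the 156 limit. Exception (a) does not apply.
Exception (b) is satisfied on its face — the number of days the property was let is 87 days, below the 93 days limit; the tenant is an immediate family member. Turning to paragraphs (j)–(k): (j) operates against (b): aggregate throughput is 1,190 units, below the 1,350 units limit. (k), which would lift (j), does not operate here — no current Annual Exemption Letter is held. So (b) is unavailable.
Exception (c): rent is paid in kind; a Small Lessor Declaration is on file — every condition holds. Turning to paragraph (l): (l) is engaged — a current Provisional Registration is held. So (c) is unavailable.
Exception (d) does not apply: Lila is not a registered non-profit.
None of the exceptions is available; § 8 applies in full.

Yes — Lila must file Form RP-5.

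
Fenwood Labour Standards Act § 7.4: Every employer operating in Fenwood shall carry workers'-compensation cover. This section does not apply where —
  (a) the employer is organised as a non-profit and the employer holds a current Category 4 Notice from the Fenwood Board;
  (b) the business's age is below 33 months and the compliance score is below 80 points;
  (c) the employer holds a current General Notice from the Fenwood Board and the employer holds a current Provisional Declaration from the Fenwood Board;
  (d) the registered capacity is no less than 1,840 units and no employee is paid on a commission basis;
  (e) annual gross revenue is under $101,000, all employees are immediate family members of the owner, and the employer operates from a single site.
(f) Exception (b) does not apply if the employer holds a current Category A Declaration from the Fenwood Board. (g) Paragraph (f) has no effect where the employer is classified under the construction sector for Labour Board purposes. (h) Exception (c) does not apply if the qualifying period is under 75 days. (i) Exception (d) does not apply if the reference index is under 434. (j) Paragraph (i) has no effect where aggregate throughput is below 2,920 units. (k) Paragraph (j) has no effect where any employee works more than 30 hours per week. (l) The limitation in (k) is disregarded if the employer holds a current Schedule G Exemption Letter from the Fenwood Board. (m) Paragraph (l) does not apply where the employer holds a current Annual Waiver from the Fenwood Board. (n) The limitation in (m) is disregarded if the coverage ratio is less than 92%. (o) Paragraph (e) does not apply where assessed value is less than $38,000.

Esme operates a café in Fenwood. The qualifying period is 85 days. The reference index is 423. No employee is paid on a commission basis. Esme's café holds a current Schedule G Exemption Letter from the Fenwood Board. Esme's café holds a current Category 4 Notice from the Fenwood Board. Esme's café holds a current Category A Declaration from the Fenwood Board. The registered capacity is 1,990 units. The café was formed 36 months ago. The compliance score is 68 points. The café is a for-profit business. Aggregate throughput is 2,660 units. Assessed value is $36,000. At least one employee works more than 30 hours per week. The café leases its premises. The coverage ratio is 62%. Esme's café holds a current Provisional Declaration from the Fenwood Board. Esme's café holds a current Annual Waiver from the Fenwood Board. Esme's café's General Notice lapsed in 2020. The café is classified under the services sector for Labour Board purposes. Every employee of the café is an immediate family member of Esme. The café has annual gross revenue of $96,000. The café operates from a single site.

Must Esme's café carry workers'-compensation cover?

Exception (a) fails — the employer is for-profit.
Exception (b) requires that the business's age is below 33 months; but the business's age is 36 months, not below 33 months, so (b) is unavailable.
Exception (c) requires that the employer holds a current General Notice from the Fenwood Board; but there is no General Notice in force, so (c) is unavailable.
Exception (d): the registered capacity is 1,990 units, meeting the 1,840 units threshold; no employee is paid on commission — every condition holds. Applying paragraphs (i)–(n): (i) is engaged (the reference index is 423, under the 434 limit), but is set aside by (j): (j) operates against (i): aggregate throughput is 2,660 units, below the 2,920 units limit. (k) is engaged (at least one employee exceeds 30 hours/week), but is itself disapplied by (l): (l) operates against (k): a current Schedule G Exemption Letter is held. (m) would limit (l) — a current Annual Waiver is held — but (n) sets (m) aside: (n) operates against (m): the coverage ratio is 62%, less than the 92% limit. So (d) applies.
All of (e)'s requirements are met (annual gross revenue is $96,000, under the $101,000 limit; every employee is an immediate family member; the employer operates from a single site). However, paragraph (o) must be considered: (o) operates against (e): assessed value is $36,000, less than the $38,000 limit. So (e) is unavailable.

No — exception (d) applies; Esme's café is not required to carry workers'-compensation cover.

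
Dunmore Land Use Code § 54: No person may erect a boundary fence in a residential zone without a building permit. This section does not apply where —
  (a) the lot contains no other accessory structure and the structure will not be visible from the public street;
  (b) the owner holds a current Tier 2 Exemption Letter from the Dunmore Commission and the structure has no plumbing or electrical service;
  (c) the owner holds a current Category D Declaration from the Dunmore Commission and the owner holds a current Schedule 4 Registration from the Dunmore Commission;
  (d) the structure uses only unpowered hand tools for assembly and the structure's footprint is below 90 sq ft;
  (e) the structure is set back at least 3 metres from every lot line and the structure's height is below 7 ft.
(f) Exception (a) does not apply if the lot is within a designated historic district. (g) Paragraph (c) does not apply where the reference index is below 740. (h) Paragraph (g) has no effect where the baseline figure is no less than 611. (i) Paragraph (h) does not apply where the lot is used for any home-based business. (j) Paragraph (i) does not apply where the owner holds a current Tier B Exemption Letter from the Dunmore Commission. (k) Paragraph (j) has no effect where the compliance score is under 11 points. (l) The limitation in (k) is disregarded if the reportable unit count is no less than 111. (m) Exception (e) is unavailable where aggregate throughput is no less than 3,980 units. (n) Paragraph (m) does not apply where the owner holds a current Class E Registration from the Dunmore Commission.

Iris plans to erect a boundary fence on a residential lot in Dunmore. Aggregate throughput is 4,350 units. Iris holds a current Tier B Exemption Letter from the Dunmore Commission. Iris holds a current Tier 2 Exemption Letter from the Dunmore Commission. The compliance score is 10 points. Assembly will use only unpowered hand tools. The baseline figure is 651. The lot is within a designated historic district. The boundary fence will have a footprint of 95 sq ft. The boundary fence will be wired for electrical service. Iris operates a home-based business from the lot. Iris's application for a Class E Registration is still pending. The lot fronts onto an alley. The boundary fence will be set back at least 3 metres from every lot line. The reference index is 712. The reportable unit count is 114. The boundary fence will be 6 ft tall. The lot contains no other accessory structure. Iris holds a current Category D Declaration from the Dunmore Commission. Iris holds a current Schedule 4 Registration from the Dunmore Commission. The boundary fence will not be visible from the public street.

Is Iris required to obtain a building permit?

All of (a)'s requirements are met (the lot has no other accessory structure; the structure will not be visible from the street). But: (f) is triggered — the lot is in a historic district. So (a) is unavailable.
Exception (b) requires that the structure has no plumbing or electrical service; but electrical service is planned, so (b) is unavailable.
Exception (c): a current Category D Declaration is held; a current Schedule 4 Registration is held — every condition holds. Under paragraphs (g)–(l): (g) would limit (c) — the reference index is 712, below the 740 limit — but (h) sets (g) aside: (h) is triggered — the baseline figure is 651, meeting the 611 threshold. (i) is triggered (a home-based business operates on the lot), but is set aside by (j): (j) is triggered — a current Tier B Exemption Letter is held. (k) is triggered (the compliance score is 10 points, under the 11 points limit), but is displaced by (l): (l) is triggered — the reportable unit count is 114, meeting the 111 threshold. So (c) applies.
Exception (d) does not apply: the structure's footprint is 95 sq ft, not below 90 sq ft.
Exception (e): the setback is at least 3 m on every side; the structure's height is 6 ft, below the 7 ft limit — every condition holds. But applying paragraphs (m)–(n): (m) operates against (e): aggregate throughput is 4,350 units, meeting the 3,980 units threshold. (n), which would lift (m), is not engaged — the Class E Registration is not current. Exception (e) does not apply.

No — exception (c) applies; Iris does not need a building permit.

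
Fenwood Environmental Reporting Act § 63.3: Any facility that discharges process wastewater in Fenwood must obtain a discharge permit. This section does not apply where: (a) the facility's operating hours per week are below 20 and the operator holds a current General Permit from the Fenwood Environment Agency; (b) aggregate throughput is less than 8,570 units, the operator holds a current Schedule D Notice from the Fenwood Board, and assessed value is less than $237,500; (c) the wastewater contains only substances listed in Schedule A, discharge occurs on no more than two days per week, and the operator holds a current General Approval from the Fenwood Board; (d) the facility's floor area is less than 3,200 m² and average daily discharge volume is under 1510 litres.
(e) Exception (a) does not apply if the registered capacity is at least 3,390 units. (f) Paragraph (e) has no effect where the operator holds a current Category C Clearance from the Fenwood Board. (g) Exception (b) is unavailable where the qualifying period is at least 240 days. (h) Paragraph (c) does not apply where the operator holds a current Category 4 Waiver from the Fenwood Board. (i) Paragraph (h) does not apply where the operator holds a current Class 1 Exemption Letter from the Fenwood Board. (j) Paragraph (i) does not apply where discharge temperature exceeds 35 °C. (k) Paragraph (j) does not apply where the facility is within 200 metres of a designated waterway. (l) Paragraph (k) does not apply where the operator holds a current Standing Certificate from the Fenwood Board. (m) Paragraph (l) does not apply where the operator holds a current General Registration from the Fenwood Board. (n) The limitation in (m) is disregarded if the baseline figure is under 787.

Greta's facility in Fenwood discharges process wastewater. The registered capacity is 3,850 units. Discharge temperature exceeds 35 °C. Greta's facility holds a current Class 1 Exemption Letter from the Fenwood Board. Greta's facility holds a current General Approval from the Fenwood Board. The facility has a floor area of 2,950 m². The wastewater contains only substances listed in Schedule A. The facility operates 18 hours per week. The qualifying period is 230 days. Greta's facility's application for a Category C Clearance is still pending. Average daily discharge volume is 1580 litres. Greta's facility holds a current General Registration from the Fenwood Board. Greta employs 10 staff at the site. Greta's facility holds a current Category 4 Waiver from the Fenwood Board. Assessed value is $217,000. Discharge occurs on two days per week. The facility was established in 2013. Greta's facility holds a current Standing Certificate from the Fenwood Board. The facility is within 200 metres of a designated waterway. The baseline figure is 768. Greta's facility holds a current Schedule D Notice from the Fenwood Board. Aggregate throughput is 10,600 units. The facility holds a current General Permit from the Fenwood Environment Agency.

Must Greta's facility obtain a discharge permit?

Exception (a) is satisfied on its face — the facility's operating hours per week are 18, below the 20 limit; a current General Permit is held. But applying paragraphs (e)–(f): (e) is triggered — the registered capacity is 3,850 units, meeting the 3,390 units threshold. (f), which would lift (e), is inapplicable — the Category C Clearance is not current. Exception (a) does not apply.
Exception (b) requires that aggregate throughput is less than 8,570 units; but aggregate throughput is 10,600 units, not less than 8,570 units, so (b) is unavailable.
Exception (c)'s conditions are all satisfied: the wastewater is Schedule-A-only; discharge occurs on no more than two days per week; a current General Approval is held. But: (h) operates against (c): a current Category 4 Waiver is held. (i) applies (a current Class 1 Exemption Letter is held), but is itself disapplied by (j): (j) is triggered — discharge temperature exceeds 35 °C. (k) is engaged (the facility is within 200 m of a designated waterway), but is overridden by (l): (l) applies — a current Standing Certificate is held. (m) would limit (l) — a current General Registration is held — but (n) sets (m) aside: (n) is triggered — the baseline figure is 768, under the 787 limit. (c) is therefore removed.
Exception (d) fails — average daily discharge volume is 1580 litres, not under 1510 litres.
Every exception is unavailable, so the rule governs.

Yes — Greta's facility must obtain a discharge permit.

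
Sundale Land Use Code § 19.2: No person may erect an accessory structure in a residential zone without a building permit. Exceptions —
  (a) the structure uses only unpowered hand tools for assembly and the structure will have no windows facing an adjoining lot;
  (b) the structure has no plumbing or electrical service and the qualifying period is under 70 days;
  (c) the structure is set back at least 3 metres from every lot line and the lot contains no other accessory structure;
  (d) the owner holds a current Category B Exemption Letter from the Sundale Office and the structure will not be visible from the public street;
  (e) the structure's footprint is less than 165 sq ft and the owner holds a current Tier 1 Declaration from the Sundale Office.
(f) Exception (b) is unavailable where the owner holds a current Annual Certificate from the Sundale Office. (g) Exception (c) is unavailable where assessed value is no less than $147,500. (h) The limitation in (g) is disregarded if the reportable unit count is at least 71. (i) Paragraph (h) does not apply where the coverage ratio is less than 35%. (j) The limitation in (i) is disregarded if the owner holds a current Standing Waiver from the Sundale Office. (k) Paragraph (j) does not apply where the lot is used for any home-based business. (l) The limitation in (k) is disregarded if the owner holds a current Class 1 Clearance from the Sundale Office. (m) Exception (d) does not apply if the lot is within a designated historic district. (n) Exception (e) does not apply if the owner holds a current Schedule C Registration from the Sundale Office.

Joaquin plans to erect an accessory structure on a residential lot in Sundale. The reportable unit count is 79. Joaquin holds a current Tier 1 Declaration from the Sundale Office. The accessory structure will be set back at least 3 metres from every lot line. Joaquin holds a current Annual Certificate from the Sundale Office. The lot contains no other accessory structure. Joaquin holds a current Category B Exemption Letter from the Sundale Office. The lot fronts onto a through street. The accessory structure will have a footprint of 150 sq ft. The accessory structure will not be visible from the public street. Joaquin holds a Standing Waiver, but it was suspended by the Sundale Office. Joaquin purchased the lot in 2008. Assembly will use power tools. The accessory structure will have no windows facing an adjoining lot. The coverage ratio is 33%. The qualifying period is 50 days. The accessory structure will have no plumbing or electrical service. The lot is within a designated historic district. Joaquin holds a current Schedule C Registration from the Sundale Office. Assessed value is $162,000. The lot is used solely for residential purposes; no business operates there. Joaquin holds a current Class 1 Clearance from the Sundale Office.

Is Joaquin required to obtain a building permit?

Yes — Joaquin must obtain a building permit.

Exception (a) fails — assembly uses power tools.
Exception (b)'s conditions are all satisfied: there is no plumbing or electrical service; the qualifying period is 50 days, under the 70 days limit. But: (f) operates against (b): a current Annual Certificate is held. (b) is therefore removed.
Exception (c) is satisfied on its face — the setback is at least 3 m on every side; the lot has no other accessory structure. Turning to paragraphs (g)–(l): (g) operates against (c): assessed value is $162,000, meeting the $147,500 threshold. (h) applies (the reportable unit count is 79, meeting the 71 threshold), but is overridden by (i): (i) operates against (h): the coverage ratio is 33%, less than the 35% limit. (j) is not engaged (no current Standing Waiver is held), so (i) stands. (c) is therefore removed.
Exception (d)'s conditions are all satisfied: a current Category B Exemption Letter is held; the structure will not be visible from the street. But: (m) operates against (d): the lot is in a historic district. (d) is therefore removed.
All of (e)'s requirements are met (the structure's footprint is 150 sq ft, less than the 165 sq ft limit; a current Tier 1 Declaration is held). However, paragraph (n) must be considered: (n) operates against (e): a current Schedule C Registration is held. Exception (e) does not apply.
Every exception is unavailable, so the rule governs.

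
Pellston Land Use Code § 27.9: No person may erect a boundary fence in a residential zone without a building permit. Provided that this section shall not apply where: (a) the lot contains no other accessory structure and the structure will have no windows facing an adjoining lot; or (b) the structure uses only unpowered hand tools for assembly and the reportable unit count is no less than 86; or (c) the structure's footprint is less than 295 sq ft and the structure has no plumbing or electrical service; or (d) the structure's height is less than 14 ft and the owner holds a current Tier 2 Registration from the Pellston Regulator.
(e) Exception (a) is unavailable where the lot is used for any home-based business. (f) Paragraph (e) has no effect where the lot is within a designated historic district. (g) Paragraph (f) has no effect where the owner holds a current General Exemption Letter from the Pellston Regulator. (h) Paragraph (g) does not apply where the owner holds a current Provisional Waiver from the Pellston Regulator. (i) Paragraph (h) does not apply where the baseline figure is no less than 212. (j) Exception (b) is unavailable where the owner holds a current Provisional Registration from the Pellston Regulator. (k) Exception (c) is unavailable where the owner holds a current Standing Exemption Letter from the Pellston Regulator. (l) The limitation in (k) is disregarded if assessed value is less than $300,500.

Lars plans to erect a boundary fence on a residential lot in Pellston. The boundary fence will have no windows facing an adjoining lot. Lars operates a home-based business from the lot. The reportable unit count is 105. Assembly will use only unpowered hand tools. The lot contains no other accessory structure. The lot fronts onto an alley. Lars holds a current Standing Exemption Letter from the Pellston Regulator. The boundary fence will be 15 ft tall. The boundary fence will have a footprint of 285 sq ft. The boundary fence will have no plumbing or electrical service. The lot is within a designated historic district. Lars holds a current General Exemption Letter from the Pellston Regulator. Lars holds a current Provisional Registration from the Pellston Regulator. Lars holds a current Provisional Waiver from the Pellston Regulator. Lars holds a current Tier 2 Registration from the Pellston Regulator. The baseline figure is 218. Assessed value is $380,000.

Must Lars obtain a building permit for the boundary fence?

Yes — Lars must obtain a building permit.

All of (a)'s requirements are met (the lot has no other accessory structure; no windows face an adjoining lot). However, paragraphs (e)–(i) must be considered: (e) operates against (a): a home-based business operates on the lot. (f) is engaged (the lot is in a historic district), but is itself disapplied by (g): (g) operates against (f): a current General Exemption Letter is held. (h) applies (a current Provisional Waiver is held), but is set aside by (i): (i) operates against (h): the baseline figure is 218, meeting the 212 threshold. (a) is therefore removed.
All of (b)'s requirements are met (assembly uses only hand tools; the reportable unit count is 105, meeting the 86 threshold). But applying paragraph (j): (j) is triggered — a current Provisional Registration is held. Exception (b) does not apply.
Exception (c)'s conditions are all satisfied: the structure's footprint is 285 sq ft, less than the 295 sq ft limit; there is no plumbing or electrical service. However, paragraphs (k)–(l) must be considered: (k) applies — a current Standing Exemption Letter is held. (l), which would lift (k), is not engaged — assessed value is $380,000, not less than $300,500. So (c) is unavailable.
Exception (d) requires that the structure's height is less than 14 ft; but the structure's height is 15 ft, not less than 14 ft, so (d) is unavailable.
No exception is made out. Lars falls within the general rule.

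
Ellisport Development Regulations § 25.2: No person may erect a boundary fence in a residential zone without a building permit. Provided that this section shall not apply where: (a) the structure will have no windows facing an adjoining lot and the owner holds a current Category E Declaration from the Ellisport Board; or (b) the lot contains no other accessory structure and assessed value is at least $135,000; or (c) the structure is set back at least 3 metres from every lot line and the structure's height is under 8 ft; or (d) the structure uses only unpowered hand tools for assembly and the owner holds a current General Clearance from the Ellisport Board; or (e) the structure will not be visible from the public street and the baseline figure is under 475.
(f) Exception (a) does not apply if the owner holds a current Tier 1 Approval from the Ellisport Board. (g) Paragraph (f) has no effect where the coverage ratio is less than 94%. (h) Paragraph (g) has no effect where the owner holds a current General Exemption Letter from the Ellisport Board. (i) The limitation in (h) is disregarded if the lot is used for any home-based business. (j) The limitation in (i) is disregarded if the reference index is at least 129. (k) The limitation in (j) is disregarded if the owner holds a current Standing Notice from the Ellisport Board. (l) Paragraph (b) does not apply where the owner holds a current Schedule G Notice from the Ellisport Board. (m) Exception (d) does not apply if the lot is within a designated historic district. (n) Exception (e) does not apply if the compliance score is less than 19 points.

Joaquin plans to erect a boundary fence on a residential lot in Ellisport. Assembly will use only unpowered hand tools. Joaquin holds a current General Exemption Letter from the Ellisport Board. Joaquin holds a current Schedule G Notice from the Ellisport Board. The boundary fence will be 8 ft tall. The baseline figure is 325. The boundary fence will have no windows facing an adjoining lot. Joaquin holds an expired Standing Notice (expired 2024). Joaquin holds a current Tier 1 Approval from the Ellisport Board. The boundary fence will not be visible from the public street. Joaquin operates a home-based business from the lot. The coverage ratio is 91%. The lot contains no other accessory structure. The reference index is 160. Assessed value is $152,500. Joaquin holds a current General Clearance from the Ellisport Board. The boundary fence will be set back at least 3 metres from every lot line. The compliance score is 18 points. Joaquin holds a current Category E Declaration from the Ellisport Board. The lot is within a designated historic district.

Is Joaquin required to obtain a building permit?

Exception (a): no windows face an adjoining lot; a current Category E Declaration is held — every condition holds. Turning to paragraphs (f)–(k): (f) operates against (a): a current Tier 1 Approval is held. (g) would limit (f) — the coverage ratio is 91%, less than the 94% limit — but (h) sets (g) aside: (h) is engaged — a current General Exemption Letter is held. (i) is triggered (a home-based business operates on the lot), but is overridden by (j): (j) operates against (i): the reference index is 160, meeting the 129 threshold. (k) does not operate here (the Standing Notice is not current), so (j) stands. (a) is therefore removed.
Exception (b) is satisfied on its face — the lot has no other accessory structure; assessed value is $152,500, meeting the $135,000 threshold. Turning to paragraph (l): (l) is engaged — a current Schedule G Notice is held. (b) is therefore removed.
Exception (c) does not apply: the structure's height is 8 ft, not under 8 ft.
Exception (d): assembly uses only hand tools; a current General Clearance is held — every condition holds. Turning to paragraph (m): (m) is triggered — the lot is in a historic district. So (d) is unavailable.
Exception (e)'s conditions are all satisfied: the structure will not be visible from the street; the baseline figure is 325, under the 475 limit. But: (n) operates against (e): the compliance score is 18 points, less than the 19 points limit. Exception (e) does not apply.
No exception displaces § 25.2.

Yes — Joaquin must obtain a building permit.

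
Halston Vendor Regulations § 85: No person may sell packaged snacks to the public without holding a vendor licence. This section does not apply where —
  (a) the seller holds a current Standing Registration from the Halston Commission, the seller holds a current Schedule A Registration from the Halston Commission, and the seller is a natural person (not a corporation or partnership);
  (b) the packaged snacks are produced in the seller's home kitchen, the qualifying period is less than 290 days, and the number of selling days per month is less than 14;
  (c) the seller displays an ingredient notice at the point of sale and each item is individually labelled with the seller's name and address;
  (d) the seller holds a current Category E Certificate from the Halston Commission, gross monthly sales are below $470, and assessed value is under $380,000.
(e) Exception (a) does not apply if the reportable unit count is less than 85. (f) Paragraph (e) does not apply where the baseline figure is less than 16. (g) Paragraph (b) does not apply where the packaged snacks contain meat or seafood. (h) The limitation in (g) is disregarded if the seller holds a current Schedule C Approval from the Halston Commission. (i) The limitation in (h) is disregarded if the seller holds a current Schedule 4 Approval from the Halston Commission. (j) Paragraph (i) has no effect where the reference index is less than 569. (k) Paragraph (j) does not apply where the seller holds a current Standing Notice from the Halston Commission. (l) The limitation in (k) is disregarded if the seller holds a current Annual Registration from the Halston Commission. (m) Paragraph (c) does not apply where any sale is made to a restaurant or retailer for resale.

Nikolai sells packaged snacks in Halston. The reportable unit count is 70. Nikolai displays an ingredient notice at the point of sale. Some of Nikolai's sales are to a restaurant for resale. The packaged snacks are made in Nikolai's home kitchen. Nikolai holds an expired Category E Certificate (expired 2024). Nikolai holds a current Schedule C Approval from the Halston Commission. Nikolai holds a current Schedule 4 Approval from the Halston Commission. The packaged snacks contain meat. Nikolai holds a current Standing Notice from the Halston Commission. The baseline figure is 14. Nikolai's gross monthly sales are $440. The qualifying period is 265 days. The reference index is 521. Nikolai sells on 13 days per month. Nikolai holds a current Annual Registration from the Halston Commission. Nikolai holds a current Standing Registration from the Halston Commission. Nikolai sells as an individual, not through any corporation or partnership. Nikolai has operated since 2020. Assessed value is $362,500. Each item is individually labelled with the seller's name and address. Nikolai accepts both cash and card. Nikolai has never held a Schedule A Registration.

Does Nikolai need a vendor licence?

Exception (a) fails — there is no Schedule A Registration in force.
All of (b)'s requirements are met (the packaged snacks are home-kitchen produced; the qualifying period is 265 days, less than the 290 days limit; the number of selling days per month is 13, less than the 14 limit). Under paragraphs (g)–(l): (g) would limit (b) — the packaged snacks contain meat — but (h) sets (g) aside: (h) operates against (g): a current Schedule C Approval is held. (i) is triggered (a current Schedule 4 Approval is held), but yields to (j): (j) is triggered — the reference index is 521, less than the 569 limit. (k) would limit (j) — a current Standing Notice is held — but (l) sets (k) aside: (l) operates against (k): a current Annual Registration is held. (b) remains available.
All of (c)'s requirements are met (an ingredient notice is displayed; items are individually labelled). But: (m) operates against (c): some sales are to a restaurant for resale. (c) is therefore removed.
Exception (d) does not apply: the Category E Certificate is not current.

No — exception (b) applies; Nikolai is not required to hold a vendor licence.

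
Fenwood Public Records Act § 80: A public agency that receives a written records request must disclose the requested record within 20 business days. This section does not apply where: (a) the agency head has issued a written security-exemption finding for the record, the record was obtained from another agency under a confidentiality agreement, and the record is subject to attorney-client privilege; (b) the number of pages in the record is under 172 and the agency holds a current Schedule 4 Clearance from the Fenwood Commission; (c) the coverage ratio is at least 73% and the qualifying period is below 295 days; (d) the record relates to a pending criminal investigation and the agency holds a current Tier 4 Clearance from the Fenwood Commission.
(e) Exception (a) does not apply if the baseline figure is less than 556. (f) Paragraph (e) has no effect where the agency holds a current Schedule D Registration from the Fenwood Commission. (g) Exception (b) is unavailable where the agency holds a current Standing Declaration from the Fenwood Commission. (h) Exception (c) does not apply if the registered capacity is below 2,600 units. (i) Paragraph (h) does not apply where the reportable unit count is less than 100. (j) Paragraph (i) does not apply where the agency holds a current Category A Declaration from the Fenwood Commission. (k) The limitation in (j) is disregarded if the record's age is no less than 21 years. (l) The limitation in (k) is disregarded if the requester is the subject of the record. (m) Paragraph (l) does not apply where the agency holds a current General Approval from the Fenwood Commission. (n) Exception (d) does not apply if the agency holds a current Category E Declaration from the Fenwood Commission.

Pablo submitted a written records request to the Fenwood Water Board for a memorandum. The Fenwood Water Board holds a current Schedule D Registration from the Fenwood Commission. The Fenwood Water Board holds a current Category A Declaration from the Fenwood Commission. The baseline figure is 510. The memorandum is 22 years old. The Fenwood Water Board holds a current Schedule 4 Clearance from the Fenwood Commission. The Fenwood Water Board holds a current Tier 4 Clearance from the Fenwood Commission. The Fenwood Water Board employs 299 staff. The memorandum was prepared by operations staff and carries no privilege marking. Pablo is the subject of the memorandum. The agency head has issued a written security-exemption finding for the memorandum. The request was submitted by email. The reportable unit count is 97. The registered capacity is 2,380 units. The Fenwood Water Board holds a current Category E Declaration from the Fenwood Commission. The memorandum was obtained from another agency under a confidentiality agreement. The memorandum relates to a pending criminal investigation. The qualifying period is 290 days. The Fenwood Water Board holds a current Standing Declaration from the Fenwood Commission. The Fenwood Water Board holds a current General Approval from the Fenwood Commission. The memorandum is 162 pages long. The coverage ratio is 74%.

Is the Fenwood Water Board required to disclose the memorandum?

No — exception (c) applies; the Fenwood Water Board is not required to disclose the memorandum.

Exception (a) fails — the memorandum carries no privilege marking.
Exception (b)'s conditions are all satisfied: the number of pages in the record is 162, under the 172 limit; a current Schedule 4 Clearance is held. Turning to paragraph (g): (g) operates against (b): a current Standing Declaration is held. Exception (b) does not apply.
Exception (c) is satisfied on its face — the coverage ratio is 74%, meeting the 73% threshold; the qualifying period is 290 days, below the 295 days limit. Under paragraphs (h)–(m): (h) would limit (c) — the registered capacity is 2,380 units, below the 2,600 units limit — but (i) sets (h) aside: (i) operates against (h): the reportable unit count is 97, less than the 100 limit. (j) operates (a current Category A Declaration is held), but is overridden by (k): (k) operates against (j): the record's age is 22 years, meeting the 21 years threshold. (l) would limit (k) — Pablo is the subject of the memorandum — but (m) sets (l) aside: (m) operates against (l): a current General Approval is held. (c) remains available.
Exception (d) is satisfied on its face — the memorandum relates to a pending investigation; a current Tier 4 Clearance is held. Turning to paragraph (n): (n) operates against (d): a current Category E Declaration is held. So (d) is unavailable.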